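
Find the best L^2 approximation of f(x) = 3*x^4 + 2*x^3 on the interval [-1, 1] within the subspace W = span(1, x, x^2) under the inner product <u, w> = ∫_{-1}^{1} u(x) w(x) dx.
g(x) = 18*x^2/7 + 6*x/5 - 9/35

The best approximation g ∈ W is the orthogonal projection of f onto W. Writing g = a_0 + a_1 x + a_2 x^2, the coefficients solve the normal equations G · a = b where
  G_{ij} = <φ_i, φ_j> and b_i = <f, φ_i>, with φ_0 = 1, φ_1 = x, φ_2 = x^2.
G =
  [2, 0, 2/3]
  [0, 2/3, 0]
  [2/3, 0, 2/5],
b = (6/5, 4/5, 6/7).
Solving gives a_0 = -9/35, a_1 = 6/5, a_2 = 18/7, so
  g(x) = 18*x^2/7 + 6*x/5 - 9/35.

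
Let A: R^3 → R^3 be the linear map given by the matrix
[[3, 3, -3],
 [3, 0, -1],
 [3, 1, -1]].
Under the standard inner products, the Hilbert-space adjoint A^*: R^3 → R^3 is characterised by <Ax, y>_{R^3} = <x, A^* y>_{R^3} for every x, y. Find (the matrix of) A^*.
A^* = A^T =
[[3, 3, 3],
 [3, 0, 1],
 [-3, -1, -1]]

For real matrices with standard dot products, the defining identity <Ax, y> = <x, A^* y> gives (Ax)^T y = x^T (A^*) y, i.e. x^T A^T y = x^T (A^*) y. Since this holds for all x, y, we must have A^* = A^T. Therefore
A^* =
[[3, 3, 3],
 [3, 0, 1],
 [-3, -1, -1]].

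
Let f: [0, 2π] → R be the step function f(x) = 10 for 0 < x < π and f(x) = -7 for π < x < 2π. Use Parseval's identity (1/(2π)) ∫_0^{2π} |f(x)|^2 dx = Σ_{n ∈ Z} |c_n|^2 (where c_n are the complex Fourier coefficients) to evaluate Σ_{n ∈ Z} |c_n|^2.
Σ |c_n|^2 = 149/2

Parseval equates the L^2 energy of f (normalised by 1/(2π)) with the ℓ^2 sum of its Fourier coefficients: (1/(2π)) ∫_0^{2π} |f|^2 = Σ |c_n|^2.
Compute the left side: (1/(2π)) [∫_0^π 10^2 dx + ∫_π^{2π} (-7)^2 dx] = (1/(2π)) · (100π + 49π) = (100 + 49)/2 = 149/2.
So Σ_{n ∈ Z} |c_n|^2 = 149/2.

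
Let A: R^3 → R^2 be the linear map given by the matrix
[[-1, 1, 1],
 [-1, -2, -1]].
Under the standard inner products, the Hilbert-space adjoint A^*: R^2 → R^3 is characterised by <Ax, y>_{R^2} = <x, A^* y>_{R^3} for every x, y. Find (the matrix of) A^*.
A^* = A^T =
[[-1, -1],
 [1, -2],
 [1, -1]]

For real matrices with standard dot products, the defining identity <Ax, y> = <x, A^* y> gives (Ax)^T y = x^T (A^*) y, i.e. x^T A^T y = x^T (A^*) y. Since this holds for all x, y, we must have A^* = A^T. Therefore
A^* =
[[-1, -1],
 [1, -2],
 [1, -1]].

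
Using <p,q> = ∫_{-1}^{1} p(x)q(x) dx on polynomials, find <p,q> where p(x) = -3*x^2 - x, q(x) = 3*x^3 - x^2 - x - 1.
<p,q> = 8/3

Expand the product: p(x)·q(x) = -9*x^5 + 4*x^3 + 4*x^2 + x.
∫_{-1}^{1} of each monomial x^k gives [2/(k+1) if k even, 0 if k odd]. Integrating term-by-term (or equivalently evaluating the antiderivative F(x) = -3*x^6/2 + x^4 + 4*x^3/3 + x^2/2 at the endpoints):
  F(1) − F(−1) = 4/3 − (-4/3) = 8/3.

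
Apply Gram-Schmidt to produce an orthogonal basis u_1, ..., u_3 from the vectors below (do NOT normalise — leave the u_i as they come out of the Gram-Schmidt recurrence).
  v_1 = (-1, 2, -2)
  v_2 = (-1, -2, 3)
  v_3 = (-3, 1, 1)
Orthogonal basis:
  u_1 = (-1, 2, -2)
  u_2 = (-2, 0, 1)
  u_3 = (2/15, 1/3, 4/15)

Apply the Gram-Schmidt recurrence
  u_1 = v_1
  u_i = v_i − Σ_{j<i} ((v_i · u_j) / (u_j · u_j)) · u_j.

Step by step this gives:
  u_1 = (-1, 2, -2)
  u_2 = (-2, 0, 1)
  u_3 = (2/15, 1/3, 4/15)

Orthogonality check:
  u_2 · u_1 = 0 (should be 0)
  u_3 · u_1 = 0 (should be 0)
  u_3 · u_2 = 0 (should be 0)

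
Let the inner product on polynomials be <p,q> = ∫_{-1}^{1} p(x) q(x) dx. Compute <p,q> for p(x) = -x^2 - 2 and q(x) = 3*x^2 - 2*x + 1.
<p,q> = -148/15

Expand the product: p(x)·q(x) = -3*x^4 + 2*x^3 - 7*x^2 + 4*x - 2.
∫_{-1}^{1} of each monomial x^k gives [2/(k+1) if k even, 0 if k odd]. Integrating term-by-term (or equivalently evaluating the antiderivative F(x) = -3*x^5/5 + x^4/2 - 7*x^3/3 + 2*x^2 - 2*x at the endpoints):
  F(1) − F(−1) = -73/30 − (223/30) = -148/15.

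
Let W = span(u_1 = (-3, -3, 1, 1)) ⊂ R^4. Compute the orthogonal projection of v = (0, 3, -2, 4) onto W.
proj_W(v) = (21/20, 21/20, -7/20, -7/20)

Set up U = [u_1 | ... | u_1] ∈ R^(4×1). The projector onto W = col(U) is P = U (U^T U)^(-1) U^T.
Compute U^T U =
  [20],
and U^T v = (-7).
Solve U^T U · c = U^T v for the coefficients: c = (-7/20). The projection is proj_W(v) = U c.
Check: (v - proj_W(v)) · u_1 = 0  (should be 0).
Result: proj_W(v) = (21/20, 21/20, -7/20, -7/20).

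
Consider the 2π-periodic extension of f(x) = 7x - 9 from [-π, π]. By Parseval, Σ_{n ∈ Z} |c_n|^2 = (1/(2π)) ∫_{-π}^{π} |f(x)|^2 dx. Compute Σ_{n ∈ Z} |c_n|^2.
Σ |c_n|^2 = 49π^2/3 + 81

Expand and integrate term by term over [-π, π]:
  ∫ (7x)^2 dx = 49·(2π^3/3); ∫ 2·7·(-9)·x dx = 0 (odd integrand); ∫ (-9)^2 dx = 81·2π.
So (1/(2π)) ∫_{-π}^{π} (7x - 9)^2 dx = 49π^2/3 + 81 = 49π^2/3 + 81.
Parseval ⇒ Σ |c_n|^2 = 49π^2/3 + 81.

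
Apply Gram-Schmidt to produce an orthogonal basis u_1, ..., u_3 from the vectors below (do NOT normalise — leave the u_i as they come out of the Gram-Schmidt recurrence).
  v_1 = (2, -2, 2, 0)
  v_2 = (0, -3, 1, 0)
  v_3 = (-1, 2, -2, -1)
Orthogonal basis:
  u_1 = (2, -2, 2, 0)
  u_2 = (-4/3, -5/3, -1/3, 0)
  u_3 = (2/7, -1/7, -3/7, -1)

Apply the Gram-Schmidt recurrence
  u_1 = v_1
  u_i = v_i − Σ_{j<i} ((v_i · u_j) / (u_j · u_j)) · u_j.

Step by step this gives:
  u_1 = (2, -2, 2, 0)
  u_2 = (-4/3, -5/3, -1/3, 0)
  u_3 = (2/7, -1/7, -3/7, -1)

Orthogonality check:
  u_2 · u_1 = 0 (should be 0)
  u_3 · u_1 = 0 (should be 0)
  u_3 · u_2 = 0 (should be 0)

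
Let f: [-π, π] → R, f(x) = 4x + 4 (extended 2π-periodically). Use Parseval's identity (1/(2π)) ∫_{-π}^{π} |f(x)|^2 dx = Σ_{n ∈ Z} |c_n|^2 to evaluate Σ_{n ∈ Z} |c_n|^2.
Σ |c_n|^2 = 16π^2/3 + 16

Expand and integrate term by term over [-π, π]:
  ∫ (4x)^2 dx = 16·(2π^3/3); ∫ 2·4·(4)·x dx = 0 (odd integrand); ∫ 4^2 dx = 16·2π.
So (1/(2π)) ∫_{-π}^{π} (4x + 4)^2 dx = 16π^2/3 + 16 = 16π^2/3 + 16.
Parseval ⇒ Σ |c_n|^2 = 16π^2/3 + 16.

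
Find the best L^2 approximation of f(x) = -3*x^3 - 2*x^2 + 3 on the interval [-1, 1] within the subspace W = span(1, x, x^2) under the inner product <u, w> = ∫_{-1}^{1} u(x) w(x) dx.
g(x) = -2*x^2 - 9*x/5 + 3

The best approximation g ∈ W is the orthogonal projection of f onto W. Writing g = a_0 + a_1 x + a_2 x^2, the coefficients solve the normal equations G · a = b where
  G_{ij} = <φ_i, φ_j> and b_i = <f, φ_i>, with φ_0 = 1, φ_1 = x, φ_2 = x^2.
G =
  [2, 0, 2/3]
  [0, 2/3, 0]
  [2/3, 0, 2/5],
b = (14/3, -6/5, 6/5).
Solving gives a_0 = 3, a_1 = -9/5, a_2 = -2, so
  g(x) = -2*x^2 - 9*x/5 + 3.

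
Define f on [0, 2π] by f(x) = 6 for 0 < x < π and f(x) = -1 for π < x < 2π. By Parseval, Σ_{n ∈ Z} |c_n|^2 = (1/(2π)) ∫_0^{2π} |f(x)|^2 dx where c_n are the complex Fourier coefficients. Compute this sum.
Σ |c_n|^2 = 37/2

Parseval equates the L^2 energy of f (normalised by 1/(2π)) with the ℓ^2 sum of its Fourier coefficients: (1/(2π)) ∫_0^{2π} |f|^2 = Σ |c_n|^2.
Compute the left side: (1/(2π)) [∫_0^π 6^2 dx + ∫_π^{2π} (-1)^2 dx] = (1/(2π)) · (36π + 1π) = (36 + 1)/2 = 37/2.
So Σ_{n ∈ Z} |c_n|^2 = 37/2.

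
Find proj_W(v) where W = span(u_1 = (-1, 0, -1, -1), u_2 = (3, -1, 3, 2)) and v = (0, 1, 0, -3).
proj_W(v) = (-4/5, -3/5, -4/5, -7/5)

Set up U = [u_1 | ... | u_2] ∈ R^(4×2). The projector onto W = col(U) is P = U (U^T U)^(-1) U^T.
Compute U^T U =
  [3, -8]
  [-8, 23],
and U^T v = (3, -7).
Solve U^T U · c = U^T v for the coefficients: c = (13/5, 3/5). The projection is proj_W(v) = U c.
Check: (v - proj_W(v)) · u_1 = 0  (should be 0).
Check: (v - proj_W(v)) · u_2 = 0  (should be 0).
Result: proj_W(v) = (-4/5, -3/5, -4/5, -7/5).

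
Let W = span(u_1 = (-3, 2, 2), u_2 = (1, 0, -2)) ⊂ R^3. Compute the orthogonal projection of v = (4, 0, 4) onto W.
proj_W(v) = (4/3, -8/3, 8/3)

Set up U = [u_1 | ... | u_2] ∈ R^(3×2). The projector onto W = col(U) is P = U (U^T U)^(-1) U^T.
Compute U^T U =
  [17, -7]
  [-7, 5],
and U^T v = (-4, -4).
Solve U^T U · c = U^T v for the coefficients: c = (-4/3, -8/3). The projection is proj_W(v) = U c.
Check: (v - proj_W(v)) · u_1 = 0  (should be 0).
Check: (v - proj_W(v)) · u_2 = 0  (should be 0).
Result: proj_W(v) = (4/3, -8/3, 8/3).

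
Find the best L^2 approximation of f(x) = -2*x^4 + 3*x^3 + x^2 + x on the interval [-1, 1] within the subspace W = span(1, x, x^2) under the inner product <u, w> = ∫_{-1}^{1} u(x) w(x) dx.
g(x) = -5*x^2/7 + 14*x/5 + 6/35

The best approximation g ∈ W is the orthogonal projection of f onto W. Writing g = a_0 + a_1 x + a_2 x^2, the coefficients solve the normal equations G · a = b where
  G_{ij} = <φ_i, φ_j> and b_i = <f, φ_i>, with φ_0 = 1, φ_1 = x, φ_2 = x^2.
G =
  [2, 0, 2/3]
  [0, 2/3, 0]
  [2/3, 0, 2/5],
b = (-2/15, 28/15, -6/35).
Solving gives a_0 = 6/35, a_1 = 14/5, a_2 = -5/7, so
  g(x) = -5*x^2/7 + 14*x/5 + 6/35.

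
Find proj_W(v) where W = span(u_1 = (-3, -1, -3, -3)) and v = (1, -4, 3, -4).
proj_W(v) = (-3/7, -1/7, -3/7, -3/7)

Set up U = [u_1 | ... | u_1] ∈ R^(4×1). The projector onto W = col(U) is P = U (U^T U)^(-1) U^T.
Compute U^T U =
  [28],
and U^T v = (4).
Solve U^T U · c = U^T v for the coefficients: c = (1/7). The projection is proj_W(v) = U c.
Check: (v - proj_W(v)) · u_1 = 0  (should be 0).
Result: proj_W(v) = (-3/7, -1/7, -3/7, -3/7).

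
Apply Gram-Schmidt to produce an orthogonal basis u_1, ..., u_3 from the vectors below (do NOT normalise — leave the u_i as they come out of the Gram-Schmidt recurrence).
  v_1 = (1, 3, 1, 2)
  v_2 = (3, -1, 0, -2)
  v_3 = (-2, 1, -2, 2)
Orthogonal basis:
  u_1 = (1, 3, 1, 2)
  u_2 = (49/15, -1/5, 4/15, -22/15)
  u_3 = (73/194, 47/194, -193/97, 43/97)

Apply the Gram-Schmidt recurrence
  u_1 = v_1
  u_i = v_i − Σ_{j<i} ((v_i · u_j) / (u_j · u_j)) · u_j.

Step by step this gives:
  u_1 = (1, 3, 1, 2)
  u_2 = (49/15, -1/5, 4/15, -22/15)
  u_3 = (73/194, 47/194, -193/97, 43/97)

Orthogonality check:
  u_2 · u_1 = 0 (should be 0)
  u_3 · u_1 = 0 (should be 0)
  u_3 · u_2 = 0 (should be 0)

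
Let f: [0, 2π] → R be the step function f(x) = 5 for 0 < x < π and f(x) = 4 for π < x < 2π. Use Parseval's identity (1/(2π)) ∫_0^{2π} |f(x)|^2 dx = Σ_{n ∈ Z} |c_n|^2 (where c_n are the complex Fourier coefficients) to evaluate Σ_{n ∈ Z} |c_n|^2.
Σ |c_n|^2 = 41/2

Parseval equates the L^2 energy of f (normalised by 1/(2π)) with the ℓ^2 sum of its Fourier coefficients: (1/(2π)) ∫_0^{2π} |f|^2 = Σ |c_n|^2.
Compute the left side: (1/(2π)) [∫_0^π 5^2 dx + ∫_π^{2π} 4^2 dx] = (1/(2π)) · (25π + 16π) = (25 + 16)/2 = 41/2.
So Σ_{n ∈ Z} |c_n|^2 = 41/2.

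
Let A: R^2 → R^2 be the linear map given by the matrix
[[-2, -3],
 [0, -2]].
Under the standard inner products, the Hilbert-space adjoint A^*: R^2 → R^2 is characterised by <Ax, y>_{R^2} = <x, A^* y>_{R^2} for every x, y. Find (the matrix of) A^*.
A^* = A^T =
[[-2, 0],
 [-3, -2]]

For real matrices with standard dot products, the defining identity <Ax, y> = <x, A^* y> gives (Ax)^T y = x^T (A^*) y, i.e. x^T A^T y = x^T (A^*) y. Since this holds for all x, y, we must have A^* = A^T. Therefore
A^* =
[[-2, 0],
 [-3, -2]].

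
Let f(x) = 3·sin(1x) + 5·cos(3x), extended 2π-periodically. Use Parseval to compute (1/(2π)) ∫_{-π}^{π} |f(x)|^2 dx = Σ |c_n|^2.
Σ |c_n|^2 = 17

Expand |f|^2 and use orthogonality of {sin(nx), cos(mx)} on [-π, π]:
  ∫_{-π}^{π} sin(nx)^2 dx = π, ∫ cos(mx)^2 dx = π, and cross terms integrate to 0.
So ∫_{-π}^{π} f(x)^2 dx = 3^2 · π + 5^2 · π = (9 + 25)π.
Divide by 2π: (9 + 25)/2 = 17.
By Parseval, this equals Σ |c_n|^2.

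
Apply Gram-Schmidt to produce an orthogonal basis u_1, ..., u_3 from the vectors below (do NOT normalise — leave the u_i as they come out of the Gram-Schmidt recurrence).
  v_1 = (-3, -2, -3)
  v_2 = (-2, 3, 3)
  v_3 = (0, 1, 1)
Orthogonal basis:
  u_1 = (-3, -2, -3)
  u_2 = (-71/22, 24/11, 39/22)
  u_3 = (6/403, 30/403, -2/31)

Apply the Gram-Schmidt recurrence
  u_1 = v_1
  u_i = v_i − Σ_{j<i} ((v_i · u_j) / (u_j · u_j)) · u_j.

Step by step this gives:
  u_1 = (-3, -2, -3)
  u_2 = (-71/22, 24/11, 39/22)
  u_3 = (6/403, 30/403, -2/31)

Orthogonality check:
  u_2 · u_1 = 0 (should be 0)
  u_3 · u_1 = 0 (should be 0)
  u_3 · u_2 = 0 (should be 0)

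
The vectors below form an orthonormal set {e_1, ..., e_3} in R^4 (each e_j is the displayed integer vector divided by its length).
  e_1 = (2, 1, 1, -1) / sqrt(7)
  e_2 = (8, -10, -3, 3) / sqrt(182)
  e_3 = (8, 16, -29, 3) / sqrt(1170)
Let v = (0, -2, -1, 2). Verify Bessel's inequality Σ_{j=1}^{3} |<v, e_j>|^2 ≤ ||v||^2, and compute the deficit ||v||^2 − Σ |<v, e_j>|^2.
Σ |<v, e_j>|^2 = 41/5; ||v||^2 = 9; deficit = 4/5

Write each e_j = u_j / sqrt(<u_j, u_j>) where u_j is the displayed integer vector. Then <v, e_j> = <v, u_j> / sqrt(<u_j, u_j>), so |<v, e_j>|^2 = <v, u_j>^2 / <u_j, u_j>.
Coefficients: <v, e_1> = -5/sqrt(7), <v, e_2> = 29/sqrt(182), <v, e_3> = 3/sqrt(1170).
Square and sum: Σ |<v, e_j>|^2 = 41/5.
Compute ||v||^2 = v·v = 9.
Deficit = 9 − 41/5 = 4/5 ≥ 0, confirming Bessel's inequality. (The deficit equals ||v − Σ <v,e_j> e_j||^2, the squared distance from v to span{e_j}.)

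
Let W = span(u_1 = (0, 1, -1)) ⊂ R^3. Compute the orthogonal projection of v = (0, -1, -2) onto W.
proj_W(v) = (0, 1/2, -1/2)

Set up U = [u_1 | ... | u_1] ∈ R^(3×1). The projector onto W = col(U) is P = U (U^T U)^(-1) U^T.
Compute U^T U =
  [2],
and U^T v = (1).
Solve U^T U · c = U^T v for the coefficients: c = (1/2). The projection is proj_W(v) = U c.
Check: (v - proj_W(v)) · u_1 = 0  (should be 0).
Result: proj_W(v) = (0, 1/2, -1/2).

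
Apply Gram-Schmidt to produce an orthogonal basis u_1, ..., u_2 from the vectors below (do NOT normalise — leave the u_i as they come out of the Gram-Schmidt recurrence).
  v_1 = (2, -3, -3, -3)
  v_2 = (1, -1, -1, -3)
Orthogonal basis:
  u_1 = (2, -3, -3, -3)
  u_2 = (-3/31, 20/31, 20/31, -42/31)

Apply the Gram-Schmidt recurrence
  u_1 = v_1
  u_i = v_i − Σ_{j<i} ((v_i · u_j) / (u_j · u_j)) · u_j.

Step by step this gives:
  u_1 = (2, -3, -3, -3)
  u_2 = (-3/31, 20/31, 20/31, -42/31)

Orthogonality check:
  u_2 · u_1 = 0 (should be 0)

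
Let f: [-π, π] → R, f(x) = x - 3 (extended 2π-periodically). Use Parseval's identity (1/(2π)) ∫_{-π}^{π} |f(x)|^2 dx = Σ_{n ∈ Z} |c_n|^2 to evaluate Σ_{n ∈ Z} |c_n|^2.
Σ |c_n|^2 = π^2/3 + 9

Expand and integrate term by term over [-π, π]:
  ∫ (x)^2 dx = 1·(2π^3/3); ∫ 2·1·(-3)·x dx = 0 (odd integrand); ∫ (-3)^2 dx = 9·2π.
So (1/(2π)) ∫_{-π}^{π} (x - 3)^2 dx = 1π^2/3 + 9 = π^2/3 + 9.
Parseval ⇒ Σ |c_n|^2 = π^2/3 + 9.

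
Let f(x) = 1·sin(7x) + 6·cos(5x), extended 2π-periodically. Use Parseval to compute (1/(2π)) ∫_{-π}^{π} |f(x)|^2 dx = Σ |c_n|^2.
Σ |c_n|^2 = 37/2

Expand |f|^2 and use orthogonality of {sin(nx), cos(mx)} on [-π, π]:
  ∫_{-π}^{π} sin(nx)^2 dx = π, ∫ cos(mx)^2 dx = π, and cross terms integrate to 0.
So ∫_{-π}^{π} f(x)^2 dx = 1^2 · π + 6^2 · π = (1 + 36)π.
Divide by 2π: (1 + 36)/2 = 37/2.
By Parseval, this equals Σ |c_n|^2.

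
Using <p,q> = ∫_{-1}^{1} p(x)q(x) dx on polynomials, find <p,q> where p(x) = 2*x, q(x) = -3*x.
<p,q> = -4

Expand the product: p(x)·q(x) = -6*x^2.
∫_{-1}^{1} of each monomial x^k gives [2/(k+1) if k even, 0 if k odd]. Integrating term-by-term (or equivalently evaluating the antiderivative F(x) = -2*x^3 at the endpoints):
  F(1) − F(−1) = -2 − (2) = -4.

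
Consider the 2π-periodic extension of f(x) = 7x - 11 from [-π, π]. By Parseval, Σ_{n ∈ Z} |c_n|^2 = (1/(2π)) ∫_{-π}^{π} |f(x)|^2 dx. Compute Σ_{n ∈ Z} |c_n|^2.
Σ |c_n|^2 = 49π^2/3 + 121

Expand and integrate term by term over [-π, π]:
  ∫ (7x)^2 dx = 49·(2π^3/3); ∫ 2·7·(-11)·x dx = 0 (odd integrand); ∫ (-11)^2 dx = 121·2π.
So (1/(2π)) ∫_{-π}^{π} (7x - 11)^2 dx = 49π^2/3 + 121 = 49π^2/3 + 121.
Parseval ⇒ Σ |c_n|^2 = 49π^2/3 + 121.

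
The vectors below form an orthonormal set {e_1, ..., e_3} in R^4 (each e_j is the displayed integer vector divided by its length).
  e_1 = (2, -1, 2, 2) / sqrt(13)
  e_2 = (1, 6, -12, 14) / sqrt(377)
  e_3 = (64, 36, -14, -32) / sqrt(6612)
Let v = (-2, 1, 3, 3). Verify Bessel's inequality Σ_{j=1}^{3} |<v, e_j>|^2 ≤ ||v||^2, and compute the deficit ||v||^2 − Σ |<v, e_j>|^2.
Σ |<v, e_j>|^2 = 686/57; ||v||^2 = 23; deficit = 625/57

Write each e_j = u_j / sqrt(<u_j, u_j>) where u_j is the displayed integer vector. Then <v, e_j> = <v, u_j> / sqrt(<u_j, u_j>), so |<v, e_j>|^2 = <v, u_j>^2 / <u_j, u_j>.
Coefficients: <v, e_1> = 7/sqrt(13), <v, e_2> = 10/sqrt(377), <v, e_3> = -230/sqrt(6612).
Square and sum: Σ |<v, e_j>|^2 = 686/57.
Compute ||v||^2 = v·v = 23.
Deficit = 23 − 686/57 = 625/57 ≥ 0, confirming Bessel's inequality. (The deficit equals ||v − Σ <v,e_j> e_j||^2, the squared distance from v to span{e_j}.)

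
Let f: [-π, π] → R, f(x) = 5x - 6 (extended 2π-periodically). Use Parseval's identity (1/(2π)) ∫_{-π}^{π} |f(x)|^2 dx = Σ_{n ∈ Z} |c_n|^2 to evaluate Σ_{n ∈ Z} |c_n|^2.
Σ |c_n|^2 = 25π^2/3 + 36

Expand and integrate term by term over [-π, π]:
  ∫ (5x)^2 dx = 25·(2π^3/3); ∫ 2·5·(-6)·x dx = 0 (odd integrand); ∫ (-6)^2 dx = 36·2π.
So (1/(2π)) ∫_{-π}^{π} (5x - 6)^2 dx = 25π^2/3 + 36 = 25π^2/3 + 36.
Parseval ⇒ Σ |c_n|^2 = 25π^2/3 + 36.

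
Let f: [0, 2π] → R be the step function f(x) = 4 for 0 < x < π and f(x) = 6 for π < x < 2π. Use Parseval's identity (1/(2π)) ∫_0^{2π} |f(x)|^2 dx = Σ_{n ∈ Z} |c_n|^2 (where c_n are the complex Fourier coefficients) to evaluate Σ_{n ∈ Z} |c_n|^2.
Σ |c_n|^2 = 26

Parseval equates the L^2 energy of f (normalised by 1/(2π)) with the ℓ^2 sum of its Fourier coefficients: (1/(2π)) ∫_0^{2π} |f|^2 = Σ |c_n|^2.
Compute the left side: (1/(2π)) [∫_0^π 4^2 dx + ∫_π^{2π} 6^2 dx] = (1/(2π)) · (16π + 36π) = (16 + 36)/2 = 26.
So Σ_{n ∈ Z} |c_n|^2 = 26.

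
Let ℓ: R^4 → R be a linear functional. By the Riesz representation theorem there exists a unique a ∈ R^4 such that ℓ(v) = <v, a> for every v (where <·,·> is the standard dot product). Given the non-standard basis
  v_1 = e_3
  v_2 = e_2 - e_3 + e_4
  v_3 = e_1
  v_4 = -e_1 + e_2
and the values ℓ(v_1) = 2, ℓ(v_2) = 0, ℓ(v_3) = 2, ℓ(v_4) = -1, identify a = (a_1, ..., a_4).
a = (2, 1, 2, 1)

Write a = (a_1, ..., a_4) in the standard basis. For each basis vector v_i, ℓ(v_i) = <v_i, a> is a linear equation in the a_j's. Collect the n equations into a matrix system V a = ℓ, where row i of V is v_i (expressed in the standard basis). Since V is invertible (lower-triangular with 1s on the diagonal, up to permutation), solve by back-substitution:
  V =
[[0, 0, 1, 0],
 [0, 1, -1, 1],
 [1, 0, 0, 0],
 [-1, 1, 0, 0]]
  V a = (2, 0, 2, -1)
Solving gives a = (2, 1, 2, 1).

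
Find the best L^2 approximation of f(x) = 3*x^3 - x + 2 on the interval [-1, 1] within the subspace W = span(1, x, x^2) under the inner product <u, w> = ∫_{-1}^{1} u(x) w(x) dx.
g(x) = 4*x/5 + 2

The best approximation g ∈ W is the orthogonal projection of f onto W. Writing g = a_0 + a_1 x + a_2 x^2, the coefficients solve the normal equations G · a = b where
  G_{ij} = <φ_i, φ_j> and b_i = <f, φ_i>, with φ_0 = 1, φ_1 = x, φ_2 = x^2.
G =
  [2, 0, 2/3]
  [0, 2/3, 0]
  [2/3, 0, 2/5],
b = (4, 8/15, 4/3).
Solving gives a_0 = 2, a_1 = 4/5, a_2 = 0, so
  g(x) = 4*x/5 + 2.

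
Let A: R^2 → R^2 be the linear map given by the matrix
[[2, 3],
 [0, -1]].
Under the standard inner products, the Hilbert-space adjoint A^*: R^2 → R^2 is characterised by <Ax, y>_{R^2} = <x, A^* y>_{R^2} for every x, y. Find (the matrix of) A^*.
A^* = A^T =
[[2, 0],
 [3, -1]]

For real matrices with standard dot products, the defining identity <Ax, y> = <x, A^* y> gives (Ax)^T y = x^T (A^*) y, i.e. x^T A^T y = x^T (A^*) y. Since this holds for all x, y, we must have A^* = A^T. Therefore
A^* =
[[2, 0],
 [3, -1]].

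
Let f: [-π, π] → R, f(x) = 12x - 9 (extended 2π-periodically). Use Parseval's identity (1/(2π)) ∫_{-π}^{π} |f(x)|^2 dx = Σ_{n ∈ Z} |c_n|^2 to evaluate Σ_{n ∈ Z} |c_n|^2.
Σ |c_n|^2 = 48π^2 + 81

Expand and integrate term by term over [-π, π]:
  ∫ (12x)^2 dx = 144·(2π^3/3); ∫ 2·12·(-9)·x dx = 0 (odd integrand); ∫ (-9)^2 dx = 81·2π.
So (1/(2π)) ∫_{-π}^{π} (12x - 9)^2 dx = 144π^2/3 + 81 = 48π^2 + 81.
Parseval ⇒ Σ |c_n|^2 = 48π^2 + 81.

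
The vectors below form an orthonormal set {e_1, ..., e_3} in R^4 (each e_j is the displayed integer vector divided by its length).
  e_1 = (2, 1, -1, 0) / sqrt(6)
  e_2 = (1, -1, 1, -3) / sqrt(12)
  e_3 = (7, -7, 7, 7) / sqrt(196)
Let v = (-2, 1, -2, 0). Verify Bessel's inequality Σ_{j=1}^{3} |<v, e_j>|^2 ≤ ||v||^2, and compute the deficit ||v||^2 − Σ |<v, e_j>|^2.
Σ |<v, e_j>|^2 = 17/2; ||v||^2 = 9; deficit = 1/2

Write each e_j = u_j / sqrt(<u_j, u_j>) where u_j is the displayed integer vector. Then <v, e_j> = <v, u_j> / sqrt(<u_j, u_j>), so |<v, e_j>|^2 = <v, u_j>^2 / <u_j, u_j>.
Coefficients: <v, e_1> = -1/sqrt(6), <v, e_2> = -5/sqrt(12), <v, e_3> = -35/sqrt(196).
Square and sum: Σ |<v, e_j>|^2 = 17/2.
Compute ||v||^2 = v·v = 9.
Deficit = 9 − 17/2 = 1/2 ≥ 0, confirming Bessel's inequality. (The deficit equals ||v − Σ <v,e_j> e_j||^2, the squared distance from v to span{e_j}.)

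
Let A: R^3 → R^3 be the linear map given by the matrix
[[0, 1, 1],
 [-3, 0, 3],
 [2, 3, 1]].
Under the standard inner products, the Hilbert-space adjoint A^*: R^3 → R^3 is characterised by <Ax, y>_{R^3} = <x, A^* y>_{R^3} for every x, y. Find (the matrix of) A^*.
A^* = A^T =
[[0, -3, 2],
 [1, 0, 3],
 [1, 3, 1]]

For real matrices with standard dot products, the defining identity <Ax, y> = <x, A^* y> gives (Ax)^T y = x^T (A^*) y, i.e. x^T A^T y = x^T (A^*) y. Since this holds for all x, y, we must have A^* = A^T. Therefore
A^* =
[[0, -3, 2],
 [1, 0, 3],
 [1, 3, 1]].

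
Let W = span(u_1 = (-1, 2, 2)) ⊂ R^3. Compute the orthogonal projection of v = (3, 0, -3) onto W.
proj_W(v) = (1, -2, -2)

Set up U = [u_1 | ... | u_1] ∈ R^(3×1). The projector onto W = col(U) is P = U (U^T U)^(-1) U^T.
Compute U^T U =
  [9],
and U^T v = (-9).
Solve U^T U · c = U^T v for the coefficients: c = (-1). The projection is proj_W(v) = U c.
Check: (v - proj_W(v)) · u_1 = 0  (should be 0).
Result: proj_W(v) = (1, -2, -2).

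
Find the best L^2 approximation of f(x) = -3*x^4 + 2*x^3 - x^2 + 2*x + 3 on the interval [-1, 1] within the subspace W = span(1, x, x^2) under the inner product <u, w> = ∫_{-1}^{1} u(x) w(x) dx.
g(x) = -25*x^2/7 + 16*x/5 + 114/35

The best approximation g ∈ W is the orthogonal projection of f onto W. Writing g = a_0 + a_1 x + a_2 x^2, the coefficients solve the normal equations G · a = b where
  G_{ij} = <φ_i, φ_j> and b_i = <f, φ_i>, with φ_0 = 1, φ_1 = x, φ_2 = x^2.
G =
  [2, 0, 2/3]
  [0, 2/3, 0]
  [2/3, 0, 2/5],
b = (62/15, 32/15, 26/35).
Solving gives a_0 = 114/35, a_1 = 16/5, a_2 = -25/7, so
  g(x) = -25*x^2/7 + 16*x/5 + 114/35.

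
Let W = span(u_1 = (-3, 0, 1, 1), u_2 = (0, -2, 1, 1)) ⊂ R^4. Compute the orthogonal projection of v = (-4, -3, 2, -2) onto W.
proj_W(v) = (-90/31, -42/31, 51/31, 51/31)

Set up U = [u_1 | ... | u_2] ∈ R^(4×2). The projector onto W = col(U) is P = U (U^T U)^(-1) U^T.
Compute U^T U =
  [11, 2]
  [2, 6],
and U^T v = (12, 6).
Solve U^T U · c = U^T v for the coefficients: c = (30/31, 21/31). The projection is proj_W(v) = U c.
Check: (v - proj_W(v)) · u_1 = 0  (should be 0).
Check: (v - proj_W(v)) · u_2 = 0  (should be 0).
Result: proj_W(v) = (-90/31, -42/31, 51/31, 51/31).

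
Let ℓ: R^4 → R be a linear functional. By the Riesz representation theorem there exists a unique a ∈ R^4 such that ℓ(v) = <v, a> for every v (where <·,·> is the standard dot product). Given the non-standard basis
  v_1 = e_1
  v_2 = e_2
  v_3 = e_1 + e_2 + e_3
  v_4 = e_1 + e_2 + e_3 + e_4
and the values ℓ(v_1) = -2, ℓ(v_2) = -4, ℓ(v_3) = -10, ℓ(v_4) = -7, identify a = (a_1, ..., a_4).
a = (-2, -4, -4, 3)

Write a = (a_1, ..., a_4) in the standard basis. For each basis vector v_i, ℓ(v_i) = <v_i, a> is a linear equation in the a_j's. Collect the n equations into a matrix system V a = ℓ, where row i of V is v_i (expressed in the standard basis). Since V is invertible (lower-triangular with 1s on the diagonal, up to permutation), solve by back-substitution:
  V =
[[1, 0, 0, 0],
 [0, 1, 0, 0],
 [1, 1, 1, 0],
 [1, 1, 1, 1]]
  V a = (-2, -4, -10, -7)
Solving gives a = (-2, -4, -4, 3).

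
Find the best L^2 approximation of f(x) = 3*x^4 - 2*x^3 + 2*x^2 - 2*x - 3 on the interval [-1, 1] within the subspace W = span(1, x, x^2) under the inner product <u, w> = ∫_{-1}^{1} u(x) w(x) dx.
g(x) = 32*x^2/7 - 16*x/5 - 114/35

The best approximation g ∈ W is the orthogonal projection of f onto W. Writing g = a_0 + a_1 x + a_2 x^2, the coefficients solve the normal equations G · a = b where
  G_{ij} = <φ_i, φ_j> and b_i = <f, φ_i>, with φ_0 = 1, φ_1 = x, φ_2 = x^2.
G =
  [2, 0, 2/3]
  [0, 2/3, 0]
  [2/3, 0, 2/5],
b = (-52/15, -32/15, -12/35).
Solving gives a_0 = -114/35, a_1 = -16/5, a_2 = 32/7, so
  g(x) = 32*x^2/7 - 16*x/5 - 114/35.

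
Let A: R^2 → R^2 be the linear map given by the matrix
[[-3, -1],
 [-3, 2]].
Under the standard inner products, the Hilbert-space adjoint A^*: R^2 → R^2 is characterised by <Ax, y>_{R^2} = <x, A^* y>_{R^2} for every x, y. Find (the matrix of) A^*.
A^* = A^T =
[[-3, -3],
 [-1, 2]]

For real matrices with standard dot products, the defining identity <Ax, y> = <x, A^* y> gives (Ax)^T y = x^T (A^*) y, i.e. x^T A^T y = x^T (A^*) y. Since this holds for all x, y, we must have A^* = A^T. Therefore
A^* =
[[-3, -3],
 [-1, 2]].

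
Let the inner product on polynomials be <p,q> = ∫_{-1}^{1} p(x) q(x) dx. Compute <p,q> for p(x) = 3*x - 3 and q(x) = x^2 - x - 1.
<p,q> = 2

Expand the product: p(x)·q(x) = 3*x^3 - 6*x^2 + 3.
∫_{-1}^{1} of each monomial x^k gives [2/(k+1) if k even, 0 if k odd]. Integrating term-by-term (or equivalently evaluating the antiderivative F(x) = 3*x^4/4 - 2*x^3 + 3*x at the endpoints):
  F(1) − F(−1) = 7/4 − (-1/4) = 2.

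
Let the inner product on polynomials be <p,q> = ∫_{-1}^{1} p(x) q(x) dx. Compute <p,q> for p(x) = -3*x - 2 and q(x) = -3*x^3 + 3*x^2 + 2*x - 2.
<p,q> = 18/5

Expand the product: p(x)·q(x) = 9*x^4 - 3*x^3 - 12*x^2 + 2*x + 4.
∫_{-1}^{1} of each monomial x^k gives [2/(k+1) if k even, 0 if k odd]. Integrating term-by-term (or equivalently evaluating the antiderivative F(x) = 9*x^5/5 - 3*x^4/4 - 4*x^3 + x^2 + 4*x at the endpoints):
  F(1) − F(−1) = 41/20 − (-31/20) = 18/5.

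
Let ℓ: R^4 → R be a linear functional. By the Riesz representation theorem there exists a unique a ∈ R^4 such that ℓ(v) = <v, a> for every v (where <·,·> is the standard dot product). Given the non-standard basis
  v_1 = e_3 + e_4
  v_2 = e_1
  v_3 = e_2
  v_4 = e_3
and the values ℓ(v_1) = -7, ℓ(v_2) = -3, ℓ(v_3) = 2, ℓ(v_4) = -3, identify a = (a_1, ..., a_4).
a = (-3, 2, -3, -4)

Write a = (a_1, ..., a_4) in the standard basis. For each basis vector v_i, ℓ(v_i) = <v_i, a> is a linear equation in the a_j's. Collect the n equations into a matrix system V a = ℓ, where row i of V is v_i (expressed in the standard basis). Since V is invertible (lower-triangular with 1s on the diagonal, up to permutation), solve by back-substitution:
  V =
[[0, 0, 1, 1],
 [1, 0, 0, 0],
 [0, 1, 0, 0],
 [0, 0, 1, 0]]
  V a = (-7, -3, 2, -3)
Solving gives a = (-3, 2, -3, -4).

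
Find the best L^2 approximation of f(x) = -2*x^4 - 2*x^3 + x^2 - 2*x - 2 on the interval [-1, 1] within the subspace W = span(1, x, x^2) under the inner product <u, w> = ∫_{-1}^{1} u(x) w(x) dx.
g(x) = -5*x^2/7 - 16*x/5 - 64/35

The best approximation g ∈ W is the orthogonal projection of f onto W. Writing g = a_0 + a_1 x + a_2 x^2, the coefficients solve the normal equations G · a = b where
  G_{ij} = <φ_i, φ_j> and b_i = <f, φ_i>, with φ_0 = 1, φ_1 = x, φ_2 = x^2.
G =
  [2, 0, 2/3]
  [0, 2/3, 0]
  [2/3, 0, 2/5],
b = (-62/15, -32/15, -158/105).
Solving gives a_0 = -64/35, a_1 = -16/5, a_2 = -5/7, so
  g(x) = -5*x^2/7 - 16*x/5 - 64/35.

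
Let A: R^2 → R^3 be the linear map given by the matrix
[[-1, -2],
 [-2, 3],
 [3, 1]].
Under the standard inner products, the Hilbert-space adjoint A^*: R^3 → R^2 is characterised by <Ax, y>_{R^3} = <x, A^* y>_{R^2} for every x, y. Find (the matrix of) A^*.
A^* = A^T =
[[-1, -2, 3],
 [-2, 3, 1]]

For real matrices with standard dot products, the defining identity <Ax, y> = <x, A^* y> gives (Ax)^T y = x^T (A^*) y, i.e. x^T A^T y = x^T (A^*) y. Since this holds for all x, y, we must have A^* = A^T. Therefore
A^* =
[[-1, -2, 3],
 [-2, 3, 1]].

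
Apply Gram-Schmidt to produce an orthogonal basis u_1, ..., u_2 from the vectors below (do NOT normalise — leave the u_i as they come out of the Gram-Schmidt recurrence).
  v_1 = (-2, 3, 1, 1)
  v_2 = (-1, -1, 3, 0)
Orthogonal basis:
  u_1 = (-2, 3, 1, 1)
  u_2 = (-11/15, -7/5, 43/15, -2/15)

Apply the Gram-Schmidt recurrence
  u_1 = v_1
  u_i = v_i − Σ_{j<i} ((v_i · u_j) / (u_j · u_j)) · u_j.

Step by step this gives:
  u_1 = (-2, 3, 1, 1)
  u_2 = (-11/15, -7/5, 43/15, -2/15)

Orthogonality check:
  u_2 · u_1 = 0 (should be 0)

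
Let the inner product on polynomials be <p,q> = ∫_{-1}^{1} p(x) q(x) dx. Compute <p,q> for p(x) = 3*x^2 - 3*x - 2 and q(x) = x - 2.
<p,q> = 2

Expand the product: p(x)·q(x) = 3*x^3 - 9*x^2 + 4*x + 4.
∫_{-1}^{1} of each monomial x^k gives [2/(k+1) if k even, 0 if k odd]. Integrating term-by-term (or equivalently evaluating the antiderivative F(x) = 3*x^4/4 - 3*x^3 + 2*x^2 + 4*x at the endpoints):
  F(1) − F(−1) = 15/4 − (7/4) = 2.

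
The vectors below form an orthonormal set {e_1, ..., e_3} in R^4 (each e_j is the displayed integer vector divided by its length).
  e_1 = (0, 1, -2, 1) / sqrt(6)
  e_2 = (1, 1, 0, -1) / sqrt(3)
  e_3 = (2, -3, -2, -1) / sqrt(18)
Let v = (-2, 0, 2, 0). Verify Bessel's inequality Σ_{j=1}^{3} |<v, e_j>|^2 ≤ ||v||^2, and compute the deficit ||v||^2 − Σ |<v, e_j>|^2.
Σ |<v, e_j>|^2 = 68/9; ||v||^2 = 8; deficit = 4/9

Write each e_j = u_j / sqrt(<u_j, u_j>) where u_j is the displayed integer vector. Then <v, e_j> = <v, u_j> / sqrt(<u_j, u_j>), so |<v, e_j>|^2 = <v, u_j>^2 / <u_j, u_j>.
Coefficients: <v, e_1> = -4/sqrt(6), <v, e_2> = -2/sqrt(3), <v, e_3> = -8/sqrt(18).
Square and sum: Σ |<v, e_j>|^2 = 68/9.
Compute ||v||^2 = v·v = 8.
Deficit = 8 − 68/9 = 4/9 ≥ 0, confirming Bessel's inequality. (The deficit equals ||v − Σ <v,e_j> e_j||^2, the squared distance from v to span{e_j}.)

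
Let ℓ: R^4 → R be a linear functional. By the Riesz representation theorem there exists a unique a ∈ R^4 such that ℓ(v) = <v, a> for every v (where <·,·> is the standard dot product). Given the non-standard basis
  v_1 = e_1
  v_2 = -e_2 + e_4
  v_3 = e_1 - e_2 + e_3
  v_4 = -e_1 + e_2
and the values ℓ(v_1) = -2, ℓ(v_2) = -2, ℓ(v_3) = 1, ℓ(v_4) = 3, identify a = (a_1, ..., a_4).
a = (-2, 1, 4, -1)

Write a = (a_1, ..., a_4) in the standard basis. For each basis vector v_i, ℓ(v_i) = <v_i, a> is a linear equation in the a_j's. Collect the n equations into a matrix system V a = ℓ, where row i of V is v_i (expressed in the standard basis). Since V is invertible (lower-triangular with 1s on the diagonal, up to permutation), solve by back-substitution:
  V =
[[1, 0, 0, 0],
 [0, -1, 0, 1],
 [1, -1, 1, 0],
 [-1, 1, 0, 0]]
  V a = (-2, -2, 1, 3)
Solving gives a = (-2, 1, 4, -1).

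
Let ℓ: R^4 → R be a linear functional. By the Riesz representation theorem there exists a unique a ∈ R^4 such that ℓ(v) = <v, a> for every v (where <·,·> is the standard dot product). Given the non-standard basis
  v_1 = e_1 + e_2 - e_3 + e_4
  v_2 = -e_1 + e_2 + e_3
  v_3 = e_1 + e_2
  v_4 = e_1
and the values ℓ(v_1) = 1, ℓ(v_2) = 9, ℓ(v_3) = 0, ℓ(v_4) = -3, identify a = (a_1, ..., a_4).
a = (-3, 3, 3, 4)

Write a = (a_1, ..., a_4) in the standard basis. For each basis vector v_i, ℓ(v_i) = <v_i, a> is a linear equation in the a_j's. Collect the n equations into a matrix system V a = ℓ, where row i of V is v_i (expressed in the standard basis). Since V is invertible (lower-triangular with 1s on the diagonal, up to permutation), solve by back-substitution:
  V =
[[1, 1, -1, 1],
 [-1, 1, 1, 0],
 [1, 1, 0, 0],
 [1, 0, 0, 0]]
  V a = (1, 9, 0, -3)
Solving gives a = (-3, 3, 3, 4).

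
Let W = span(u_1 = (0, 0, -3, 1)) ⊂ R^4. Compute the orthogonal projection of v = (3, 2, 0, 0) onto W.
proj_W(v) = (0, 0, 0, 0)

Set up U = [u_1 | ... | u_1] ∈ R^(4×1). The projector onto W = col(U) is P = U (U^T U)^(-1) U^T.
Compute U^T U =
  [10],
and U^T v = (0).
Solve U^T U · c = U^T v for the coefficients: c = (0). The projection is proj_W(v) = U c.
Check: (v - proj_W(v)) · u_1 = 0  (should be 0).
Result: proj_W(v) = (0, 0, 0, 0).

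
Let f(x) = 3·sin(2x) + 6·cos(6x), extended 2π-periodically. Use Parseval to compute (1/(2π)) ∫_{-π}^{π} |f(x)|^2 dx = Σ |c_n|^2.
Σ |c_n|^2 = 45/2

Expand |f|^2 and use orthogonality of {sin(nx), cos(mx)} on [-π, π]:
  ∫_{-π}^{π} sin(nx)^2 dx = π, ∫ cos(mx)^2 dx = π, and cross terms integrate to 0.
So ∫_{-π}^{π} f(x)^2 dx = 3^2 · π + 6^2 · π = (9 + 36)π.
Divide by 2π: (9 + 36)/2 = 45/2.
By Parseval, this equals Σ |c_n|^2.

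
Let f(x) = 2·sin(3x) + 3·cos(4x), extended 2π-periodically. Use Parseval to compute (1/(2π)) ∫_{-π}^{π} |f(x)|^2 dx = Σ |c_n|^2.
Σ |c_n|^2 = 13/2

Expand |f|^2 and use orthogonality of {sin(nx), cos(mx)} on [-π, π]:
  ∫_{-π}^{π} sin(nx)^2 dx = π, ∫ cos(mx)^2 dx = π, and cross terms integrate to 0.
So ∫_{-π}^{π} f(x)^2 dx = 2^2 · π + 3^2 · π = (4 + 9)π.
Divide by 2π: (4 + 9)/2 = 13/2.
By Parseval, this equals Σ |c_n|^2.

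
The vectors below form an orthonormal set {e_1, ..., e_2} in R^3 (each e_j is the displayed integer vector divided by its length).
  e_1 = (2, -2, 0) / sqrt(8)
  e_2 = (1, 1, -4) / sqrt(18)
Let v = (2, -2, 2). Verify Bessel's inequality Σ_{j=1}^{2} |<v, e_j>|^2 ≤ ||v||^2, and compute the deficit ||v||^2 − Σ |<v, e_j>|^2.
Σ |<v, e_j>|^2 = 104/9; ||v||^2 = 12; deficit = 4/9

Write each e_j = u_j / sqrt(<u_j, u_j>) where u_j is the displayed integer vector. Then <v, e_j> = <v, u_j> / sqrt(<u_j, u_j>), so |<v, e_j>|^2 = <v, u_j>^2 / <u_j, u_j>.
Coefficients: <v, e_1> = 8/sqrt(8), <v, e_2> = -8/sqrt(18).
Square and sum: Σ |<v, e_j>|^2 = 104/9.
Compute ||v||^2 = v·v = 12.
Deficit = 12 − 104/9 = 4/9 ≥ 0, confirming Bessel's inequality. (The deficit equals ||v − Σ <v,e_j> e_j||^2, the squared distance from v to span{e_j}.)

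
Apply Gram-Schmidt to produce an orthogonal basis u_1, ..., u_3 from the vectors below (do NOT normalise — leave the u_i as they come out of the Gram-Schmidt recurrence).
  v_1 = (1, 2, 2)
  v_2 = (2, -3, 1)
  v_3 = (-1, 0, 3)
Orthogonal basis:
  u_1 = (1, 2, 2)
  u_2 = (20/9, -23/9, 13/9)
  u_3 = (-116/61, -87/122, 203/122)

Apply the Gram-Schmidt recurrence
  u_1 = v_1
  u_i = v_i − Σ_{j<i} ((v_i · u_j) / (u_j · u_j)) · u_j.

Step by step this gives:
  u_1 = (1, 2, 2)
  u_2 = (20/9, -23/9, 13/9)
  u_3 = (-116/61, -87/122, 203/122)

Orthogonality check:
  u_2 · u_1 = 0 (should be 0)
  u_3 · u_1 = 0 (should be 0)
  u_3 · u_2 = 0 (should be 0)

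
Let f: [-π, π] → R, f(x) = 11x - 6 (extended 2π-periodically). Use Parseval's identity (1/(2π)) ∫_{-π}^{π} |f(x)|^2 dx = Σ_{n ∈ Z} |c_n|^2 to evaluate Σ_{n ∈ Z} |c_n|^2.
Σ |c_n|^2 = 121π^2/3 + 36

Expand and integrate term by term over [-π, π]:
  ∫ (11x)^2 dx = 121·(2π^3/3); ∫ 2·11·(-6)·x dx = 0 (odd integrand); ∫ (-6)^2 dx = 36·2π.
So (1/(2π)) ∫_{-π}^{π} (11x - 6)^2 dx = 121π^2/3 + 36 = 121π^2/3 + 36.
Parseval ⇒ Σ |c_n|^2 = 121π^2/3 + 36.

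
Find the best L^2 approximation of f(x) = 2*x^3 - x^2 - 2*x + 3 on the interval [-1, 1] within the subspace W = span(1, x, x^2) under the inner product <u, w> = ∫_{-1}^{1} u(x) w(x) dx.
g(x) = -x^2 - 4*x/5 + 3

The best approximation g ∈ W is the orthogonal projection of f onto W. Writing g = a_0 + a_1 x + a_2 x^2, the coefficients solve the normal equations G · a = b where
  G_{ij} = <φ_i, φ_j> and b_i = <f, φ_i>, with φ_0 = 1, φ_1 = x, φ_2 = x^2.
G =
  [2, 0, 2/3]
  [0, 2/3, 0]
  [2/3, 0, 2/5],
b = (16/3, -8/15, 8/5).
Solving gives a_0 = 3, a_1 = -4/5, a_2 = -1, so
  g(x) = -x^2 - 4*x/5 + 3.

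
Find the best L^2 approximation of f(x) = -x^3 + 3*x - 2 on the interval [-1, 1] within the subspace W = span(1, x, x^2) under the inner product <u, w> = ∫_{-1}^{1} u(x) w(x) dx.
g(x) = 12*x/5 - 2

The best approximation g ∈ W is the orthogonal projection of f onto W. Writing g = a_0 + a_1 x + a_2 x^2, the coefficients solve the normal equations G · a = b where
  G_{ij} = <φ_i, φ_j> and b_i = <f, φ_i>, with φ_0 = 1, φ_1 = x, φ_2 = x^2.
G =
  [2, 0, 2/3]
  [0, 2/3, 0]
  [2/3, 0, 2/5],
b = (-4, 8/5, -4/3).
Solving gives a_0 = -2, a_1 = 12/5, a_2 = 0, so
  g(x) = 12*x/5 - 2.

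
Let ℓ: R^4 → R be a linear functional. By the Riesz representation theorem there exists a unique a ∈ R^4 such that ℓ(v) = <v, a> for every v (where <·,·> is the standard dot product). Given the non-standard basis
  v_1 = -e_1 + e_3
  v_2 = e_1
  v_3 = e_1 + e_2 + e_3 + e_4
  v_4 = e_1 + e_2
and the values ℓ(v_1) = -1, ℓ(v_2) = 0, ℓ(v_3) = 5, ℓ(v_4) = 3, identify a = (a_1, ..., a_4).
a = (0, 3, -1, 3)

Write a = (a_1, ..., a_4) in the standard basis. For each basis vector v_i, ℓ(v_i) = <v_i, a> is a linear equation in the a_j's. Collect the n equations into a matrix system V a = ℓ, where row i of V is v_i (expressed in the standard basis). Since V is invertible (lower-triangular with 1s on the diagonal, up to permutation), solve by back-substitution:
  V =
[[-1, 0, 1, 0],
 [1, 0, 0, 0],
 [1, 1, 1, 1],
 [1, 1, 0, 0]]
  V a = (-1, 0, 5, 3)
Solving gives a = (0, 3, -1, 3).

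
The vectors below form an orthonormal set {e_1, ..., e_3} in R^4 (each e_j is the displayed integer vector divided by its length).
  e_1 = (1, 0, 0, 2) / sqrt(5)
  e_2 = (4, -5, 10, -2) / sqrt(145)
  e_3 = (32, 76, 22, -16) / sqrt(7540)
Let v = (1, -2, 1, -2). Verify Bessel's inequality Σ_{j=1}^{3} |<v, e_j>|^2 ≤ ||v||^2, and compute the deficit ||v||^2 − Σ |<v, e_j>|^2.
Σ |<v, e_j>|^2 = 506/65; ||v||^2 = 10; deficit = 144/65

Write each e_j = u_j / sqrt(<u_j, u_j>) where u_j is the displayed integer vector. Then <v, e_j> = <v, u_j> / sqrt(<u_j, u_j>), so |<v, e_j>|^2 = <v, u_j>^2 / <u_j, u_j>.
Coefficients: <v, e_1> = -3/sqrt(5), <v, e_2> = 28/sqrt(145), <v, e_3> = -66/sqrt(7540).
Square and sum: Σ |<v, e_j>|^2 = 506/65.
Compute ||v||^2 = v·v = 10.
Deficit = 10 − 506/65 = 144/65 ≥ 0, confirming Bessel's inequality. (The deficit equals ||v − Σ <v,e_j> e_j||^2, the squared distance from v to span{e_j}.)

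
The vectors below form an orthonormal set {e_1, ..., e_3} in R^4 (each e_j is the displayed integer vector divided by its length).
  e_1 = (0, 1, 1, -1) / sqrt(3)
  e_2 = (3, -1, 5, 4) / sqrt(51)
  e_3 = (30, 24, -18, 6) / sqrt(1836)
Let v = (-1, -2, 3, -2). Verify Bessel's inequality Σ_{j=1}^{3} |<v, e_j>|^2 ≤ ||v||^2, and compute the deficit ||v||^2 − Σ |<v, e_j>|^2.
Σ |<v, e_j>|^2 = 15; ||v||^2 = 18; deficit = 3

Write each e_j = u_j / sqrt(<u_j, u_j>) where u_j is the displayed integer vector. Then <v, e_j> = <v, u_j> / sqrt(<u_j, u_j>), so |<v, e_j>|^2 = <v, u_j>^2 / <u_j, u_j>.
Coefficients: <v, e_1> = 3/sqrt(3), <v, e_2> = 6/sqrt(51), <v, e_3> = -144/sqrt(1836).
Square and sum: Σ |<v, e_j>|^2 = 15.
Compute ||v||^2 = v·v = 18.
Deficit = 18 − 15 = 3 ≥ 0, confirming Bessel's inequality. (The deficit equals ||v − Σ <v,e_j> e_j||^2, the squared distance from v to span{e_j}.)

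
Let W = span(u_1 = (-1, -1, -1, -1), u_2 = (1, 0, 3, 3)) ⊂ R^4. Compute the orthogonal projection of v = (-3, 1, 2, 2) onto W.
proj_W(v) = (-1/9, -25/27, 41/27, 41/27)

Set up U = [u_1 | ... | u_2] ∈ R^(4×2). The projector onto W = col(U) is P = U (U^T U)^(-1) U^T.
Compute U^T U =
  [4, -7]
  [-7, 19],
and U^T v = (-2, 9).
Solve U^T U · c = U^T v for the coefficients: c = (25/27, 22/27). The projection is proj_W(v) = U c.
Check: (v - proj_W(v)) · u_1 = 0  (should be 0).
Check: (v - proj_W(v)) · u_2 = 0  (should be 0).
Result: proj_W(v) = (-1/9, -25/27, 41/27, 41/27).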